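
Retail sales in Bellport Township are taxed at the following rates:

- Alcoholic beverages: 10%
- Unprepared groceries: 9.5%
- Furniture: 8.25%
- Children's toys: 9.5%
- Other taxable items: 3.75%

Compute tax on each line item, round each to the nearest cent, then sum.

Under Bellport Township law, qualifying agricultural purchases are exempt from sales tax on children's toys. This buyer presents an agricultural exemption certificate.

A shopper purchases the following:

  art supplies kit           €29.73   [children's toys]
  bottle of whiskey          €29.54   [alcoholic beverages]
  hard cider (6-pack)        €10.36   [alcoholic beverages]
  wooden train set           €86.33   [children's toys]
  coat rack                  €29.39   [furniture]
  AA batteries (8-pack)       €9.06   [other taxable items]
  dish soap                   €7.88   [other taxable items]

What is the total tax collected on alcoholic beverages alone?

Bottle of whiskey €29.54: alcoholic beverages → 10% → €2.95
Hard cider (6-pack) €10.36: alcoholic beverages → 10% → €1.04
Tax on alcoholic beverages = €2.95 + €1.04 = €3.99

€3.99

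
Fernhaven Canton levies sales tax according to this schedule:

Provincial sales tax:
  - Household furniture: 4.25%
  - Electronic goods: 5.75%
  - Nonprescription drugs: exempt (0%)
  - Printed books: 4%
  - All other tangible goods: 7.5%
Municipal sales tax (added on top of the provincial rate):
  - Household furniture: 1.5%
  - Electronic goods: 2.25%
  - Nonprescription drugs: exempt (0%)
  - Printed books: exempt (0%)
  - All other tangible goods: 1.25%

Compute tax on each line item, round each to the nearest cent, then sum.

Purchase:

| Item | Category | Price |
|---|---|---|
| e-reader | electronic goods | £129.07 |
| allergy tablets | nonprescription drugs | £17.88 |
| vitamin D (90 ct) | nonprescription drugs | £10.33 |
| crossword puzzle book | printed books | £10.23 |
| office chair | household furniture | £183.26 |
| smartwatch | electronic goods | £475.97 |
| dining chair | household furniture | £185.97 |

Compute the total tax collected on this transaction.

£70.05

E-reader £129.07: electronic goods → 5.75% + 2.25% municipal = 8% → £10.33
Allergy tablets £17.88: nonprescription drugs → 0% + 0% municipal = 0% → £0.00
Vitamin D (90 ct) £10.33: nonprescription drugs → 0% + 0% municipal = 0% → £0.00
Crossword puzzle book £10.23: printed books → 4% + 0% municipal = 4% → £0.41
Office chair £183.26: household furniture → 4.25% + 1.5% municipal = 5.75% → £10.54
Smartwatch £475.97: electronic goods → 5.75% + 2.25% municipal = 8% → £38.08
Dining chair £185.97: household furniture → 4.25% + 1.5% municipal = 5.75% → £10.69
Total tax = £10.33 + £0.41 + £10.54 + £38.08 + £10.69 = £70.05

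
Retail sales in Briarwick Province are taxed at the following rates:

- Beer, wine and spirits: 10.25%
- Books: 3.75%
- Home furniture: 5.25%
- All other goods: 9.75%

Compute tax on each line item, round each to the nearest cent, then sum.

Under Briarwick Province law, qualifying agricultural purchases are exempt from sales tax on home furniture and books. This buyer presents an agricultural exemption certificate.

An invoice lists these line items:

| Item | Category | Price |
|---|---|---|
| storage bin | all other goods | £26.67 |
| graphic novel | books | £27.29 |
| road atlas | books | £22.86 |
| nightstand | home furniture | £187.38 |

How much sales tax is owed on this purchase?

Storage bin £26.67: all other goods → 9.75% → £2.60
Graphic novel £27.29: books, buyer-exempt → 0% → £0.00
Road atlas £22.86: books, buyer-exempt → 0% → £0.00
Nightstand £187.38: home furniture, buyer-exempt → 0% → £0.00
Total tax = £2.60

£2.60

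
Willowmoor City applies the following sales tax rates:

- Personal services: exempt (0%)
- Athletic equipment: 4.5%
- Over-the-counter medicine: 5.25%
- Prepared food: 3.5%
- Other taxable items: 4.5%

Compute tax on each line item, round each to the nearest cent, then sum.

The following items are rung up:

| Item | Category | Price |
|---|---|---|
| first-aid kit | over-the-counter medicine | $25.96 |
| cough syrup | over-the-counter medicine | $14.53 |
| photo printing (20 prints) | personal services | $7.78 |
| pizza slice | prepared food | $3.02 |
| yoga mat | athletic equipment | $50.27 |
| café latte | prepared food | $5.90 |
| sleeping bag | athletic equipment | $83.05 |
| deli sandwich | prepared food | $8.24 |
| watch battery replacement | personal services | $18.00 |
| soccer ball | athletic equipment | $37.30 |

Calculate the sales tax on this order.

First-aid kit $25.96: over-the-counter medicine → 5.25% → $1.36
Cough syrup $14.53: over-the-counter medicine → 5.25% → $0.76
Photo printing (20 prints) $7.78: personal services → 0% → $0.00
Pizza slice $3.02: prepared food → 3.5% → $0.11
Yoga mat $50.27: athletic equipment → 4.5% → $2.26
Café latte $5.90: prepared food → 3.5% → $0.21
Sleeping bag $83.05: athletic equipment → 4.5% → $3.74
Deli sandwich $8.24: prepared food → 3.5% → $0.29
Watch battery replacement $18.00: personal services → 0% → $0.00
Soccer ball $37.30: athletic equipment → 4.5% → $1.68
Total tax = $1.36 + $0.76 + $0.11 + $2.26 + $0.21 + $3.74 + $0.29 + $1.68 = $10.41

$10.41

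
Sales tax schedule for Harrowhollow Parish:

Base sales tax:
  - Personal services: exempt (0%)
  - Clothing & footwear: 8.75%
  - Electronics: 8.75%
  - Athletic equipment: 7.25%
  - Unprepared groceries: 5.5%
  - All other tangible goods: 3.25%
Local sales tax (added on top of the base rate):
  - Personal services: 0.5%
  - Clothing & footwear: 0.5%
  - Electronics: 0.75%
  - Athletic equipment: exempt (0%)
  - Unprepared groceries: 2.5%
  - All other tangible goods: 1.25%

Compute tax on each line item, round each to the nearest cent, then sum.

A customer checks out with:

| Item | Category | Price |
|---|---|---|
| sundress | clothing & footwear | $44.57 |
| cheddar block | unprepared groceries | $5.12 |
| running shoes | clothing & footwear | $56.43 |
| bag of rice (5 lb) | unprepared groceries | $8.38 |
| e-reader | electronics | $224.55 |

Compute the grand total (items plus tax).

$370.80

Sundress $44.57: clothing & footwear → 8.75% + 0.5% local = 9.25% → $4.12
Cheddar block $5.12: unprepared groceries → 5.5% + 2.5% local = 8% → $0.41
Running shoes $56.43: clothing & footwear → 8.75% + 0.5% local = 9.25% → $5.22
Bag of rice (5 lb) $8.38: unprepared groceries → 5.5% + 2.5% local = 8% → $0.67
E-reader $224.55: electronics → 8.75% + 0.75% local = 9.5% → $21.33
Subtotal = $339.05; tax = $31.75; total due = $370.80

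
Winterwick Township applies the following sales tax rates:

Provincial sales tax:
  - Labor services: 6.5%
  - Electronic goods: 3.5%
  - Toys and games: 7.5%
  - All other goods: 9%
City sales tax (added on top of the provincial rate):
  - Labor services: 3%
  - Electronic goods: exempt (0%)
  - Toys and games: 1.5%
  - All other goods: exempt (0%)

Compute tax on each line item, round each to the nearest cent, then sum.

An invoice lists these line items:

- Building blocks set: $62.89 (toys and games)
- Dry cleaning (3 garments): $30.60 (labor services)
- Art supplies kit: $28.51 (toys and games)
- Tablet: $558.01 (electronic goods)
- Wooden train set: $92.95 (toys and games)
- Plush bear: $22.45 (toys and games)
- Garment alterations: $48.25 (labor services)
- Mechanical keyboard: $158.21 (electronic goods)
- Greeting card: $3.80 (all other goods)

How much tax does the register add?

$51.52

Building blocks set $62.89: toys and games → 7.5% + 1.5% city = 9% → $5.66
Dry cleaning (3 garments) $30.60: labor services → 6.5% + 3% city = 9.5% → $2.91
Art supplies kit $28.51: toys and games → 7.5% + 1.5% city = 9% → $2.57
Tablet $558.01: electronic goods → 3.5% + 0% city = 3.5% → $19.53
Wooden train set $92.95: toys and games → 7.5% + 1.5% city = 9% → $8.37
Plush bear $22.45: toys and games → 7.5% + 1.5% city = 9% → $2.02
Garment alterations $48.25: labor services → 6.5% + 3% city = 9.5% → $4.58
Mechanical keyboard $158.21: electronic goods → 3.5% + 0% city = 3.5% → $5.54
Greeting card $3.80: all other goods → 9% + 0% city = 9% → $0.34
Total tax = $5.66 + $2.91 + $2.57 + $19.53 + $8.37 + $2.02 + $4.58 + $5.54 + $0.34 = $51.52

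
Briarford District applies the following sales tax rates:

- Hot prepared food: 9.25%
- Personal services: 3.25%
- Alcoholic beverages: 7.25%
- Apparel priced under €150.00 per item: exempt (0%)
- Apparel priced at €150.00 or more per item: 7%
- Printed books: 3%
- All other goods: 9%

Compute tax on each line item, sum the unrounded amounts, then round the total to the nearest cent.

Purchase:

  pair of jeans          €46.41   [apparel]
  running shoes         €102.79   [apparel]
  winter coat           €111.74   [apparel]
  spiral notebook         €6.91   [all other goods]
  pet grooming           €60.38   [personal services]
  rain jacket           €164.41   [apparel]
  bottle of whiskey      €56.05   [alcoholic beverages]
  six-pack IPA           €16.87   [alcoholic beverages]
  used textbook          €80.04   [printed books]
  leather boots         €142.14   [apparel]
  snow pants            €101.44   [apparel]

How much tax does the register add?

Pair of jeans €46.41: apparel, under €150.00 → 0% → €0.00
Running shoes €102.79: apparel, under €150.00 → 0% → €0.00
Winter coat €111.74: apparel, under €150.00 → 0% → €0.00
Spiral notebook €6.91: all other goods → 9% → €0.6219
Pet grooming €60.38: personal services → 3.25% → €1.96235
Rain jacket €164.41: apparel, €150.00 or more → 7% → €11.5087
Bottle of whiskey €56.05: alcoholic beverages → 7.25% → €4.063625
Six-pack IPA €16.87: alcoholic beverages → 7.25% → €1.223075
Used textbook €80.04: printed books → 3% → €2.4012
Leather boots €142.14: apparel, under €150.00 → 0% → €0.00
Snow pants €101.44: apparel, under €150.00 → 0% → €0.00
Unrounded tax sum = €21.78085 → €21.78

€21.78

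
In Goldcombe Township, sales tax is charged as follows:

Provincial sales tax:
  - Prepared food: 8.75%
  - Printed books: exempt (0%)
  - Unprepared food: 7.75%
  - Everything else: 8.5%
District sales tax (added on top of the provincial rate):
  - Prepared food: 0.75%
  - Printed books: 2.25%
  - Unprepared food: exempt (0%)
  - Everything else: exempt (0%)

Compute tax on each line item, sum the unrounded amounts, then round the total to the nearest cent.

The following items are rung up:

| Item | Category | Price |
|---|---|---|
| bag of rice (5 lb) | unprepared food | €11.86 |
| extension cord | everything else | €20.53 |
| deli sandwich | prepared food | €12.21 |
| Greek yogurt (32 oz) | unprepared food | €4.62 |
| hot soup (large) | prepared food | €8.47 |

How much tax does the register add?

Bag of rice (5 lb) €11.86: unprepared food → 7.75% + 0% district = 7.75% → €0.91915
Extension cord €20.53: everything else → 8.5% + 0% district = 8.5% → €1.74505
Deli sandwich €12.21: prepared food → 8.75% + 0.75% district = 9.5% → €1.15995
Greek yogurt (32 oz) €4.62: unprepared food → 7.75% + 0% district = 7.75% → €0.35805
Hot soup (large) €8.47: prepared food → 8.75% + 0.75% district = 9.5% → €0.80465
Unrounded tax sum = €4.98685 → €4.99

€4.99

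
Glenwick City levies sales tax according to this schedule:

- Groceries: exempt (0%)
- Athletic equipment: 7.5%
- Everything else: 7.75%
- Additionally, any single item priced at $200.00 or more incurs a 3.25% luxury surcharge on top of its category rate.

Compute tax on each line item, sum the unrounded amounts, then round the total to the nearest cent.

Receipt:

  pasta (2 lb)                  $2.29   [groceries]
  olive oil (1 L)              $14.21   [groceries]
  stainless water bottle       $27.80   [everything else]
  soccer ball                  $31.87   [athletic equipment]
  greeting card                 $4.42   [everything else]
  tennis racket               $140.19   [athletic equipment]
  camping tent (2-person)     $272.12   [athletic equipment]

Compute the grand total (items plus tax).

Pasta (2 lb) $2.29: groceries → 0% → $0.00
Olive oil (1 L) $14.21: groceries → 0% → $0.00
Stainless water bottle $27.80: everything else → 7.75% → $2.1545
Soccer ball $31.87: athletic equipment → 7.5% → $2.39025
Greeting card $4.42: everything else → 7.75% → $0.34255
Tennis racket $140.19: athletic equipment → 7.5% → $10.51425
Camping tent (2-person) $272.12: athletic equipment → 7.5% + 3.25% surcharge = 10.75% → $29.2529
Subtotal = $492.90; unrounded tax = $44.65445 → $44.65; total due = $537.55

$537.55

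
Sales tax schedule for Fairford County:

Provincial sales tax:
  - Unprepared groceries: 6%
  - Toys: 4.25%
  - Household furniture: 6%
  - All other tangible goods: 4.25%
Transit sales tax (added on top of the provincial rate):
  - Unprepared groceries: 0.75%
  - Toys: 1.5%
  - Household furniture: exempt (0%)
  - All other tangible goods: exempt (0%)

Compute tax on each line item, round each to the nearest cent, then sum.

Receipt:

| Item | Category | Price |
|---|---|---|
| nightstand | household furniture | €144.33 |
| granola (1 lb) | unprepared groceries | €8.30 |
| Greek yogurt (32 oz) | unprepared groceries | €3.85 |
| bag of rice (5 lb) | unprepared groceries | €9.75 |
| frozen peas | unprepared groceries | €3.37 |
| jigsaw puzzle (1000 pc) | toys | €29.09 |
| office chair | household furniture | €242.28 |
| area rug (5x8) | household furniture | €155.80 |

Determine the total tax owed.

Nightstand €144.33: household furniture → 6% + 0% transit = 6% → €8.66
Granola (1 lb) €8.30: unprepared groceries → 6% + 0.75% transit = 6.75% → €0.56
Greek yogurt (32 oz) €3.85: unprepared groceries → 6% + 0.75% transit = 6.75% → €0.26
Bag of rice (5 lb) €9.75: unprepared groceries → 6% + 0.75% transit = 6.75% → €0.66
Frozen peas €3.37: unprepared groceries → 6% + 0.75% transit = 6.75% → €0.23
Jigsaw puzzle (1000 pc) €29.09: toys → 4.25% + 1.5% transit = 5.75% → €1.67
Office chair €242.28: household furniture → 6% + 0% transit = 6% → €14.54
Area rug (5x8) €155.80: household furniture → 6% + 0% transit = 6% → €9.35
Total tax = €8.66 + €0.56 + €0.26 + €0.66 + €0.23 + €1.67 + €14.54 + €9.35 = €35.93

€35.93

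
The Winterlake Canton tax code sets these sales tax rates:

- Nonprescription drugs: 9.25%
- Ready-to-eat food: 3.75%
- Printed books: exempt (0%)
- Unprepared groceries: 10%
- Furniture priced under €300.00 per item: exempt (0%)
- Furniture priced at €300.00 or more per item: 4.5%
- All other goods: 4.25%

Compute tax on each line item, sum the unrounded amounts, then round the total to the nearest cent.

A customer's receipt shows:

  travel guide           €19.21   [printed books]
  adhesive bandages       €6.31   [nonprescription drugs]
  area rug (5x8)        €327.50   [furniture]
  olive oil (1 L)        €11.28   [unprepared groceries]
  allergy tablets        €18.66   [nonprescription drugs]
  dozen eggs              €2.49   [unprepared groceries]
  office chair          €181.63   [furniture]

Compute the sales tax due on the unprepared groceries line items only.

Olive oil (1 L) €11.28: unprepared groceries → 10% → €1.128
Dozen eggs €2.49: unprepared groceries → 10% → €0.249
Tax on unprepared groceries: unrounded sum = €1.377 → €1.38

€1.38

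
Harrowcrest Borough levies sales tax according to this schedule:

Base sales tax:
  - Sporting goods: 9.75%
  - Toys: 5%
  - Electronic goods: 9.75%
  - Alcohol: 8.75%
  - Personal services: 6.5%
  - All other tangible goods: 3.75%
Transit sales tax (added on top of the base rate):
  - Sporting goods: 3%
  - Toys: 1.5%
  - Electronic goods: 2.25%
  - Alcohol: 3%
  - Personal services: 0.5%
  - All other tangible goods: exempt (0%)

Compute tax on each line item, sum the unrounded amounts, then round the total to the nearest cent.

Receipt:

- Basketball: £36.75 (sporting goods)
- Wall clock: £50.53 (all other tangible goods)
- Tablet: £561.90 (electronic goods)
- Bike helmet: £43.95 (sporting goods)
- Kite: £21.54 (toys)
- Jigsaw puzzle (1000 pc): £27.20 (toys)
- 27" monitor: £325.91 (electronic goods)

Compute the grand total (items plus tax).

Basketball £36.75: sporting goods → 9.75% + 3% transit = 12.75% → £4.685625
Wall clock £50.53: all other tangible goods → 3.75% + 0% transit = 3.75% → £1.894875
Tablet £561.90: electronic goods → 9.75% + 2.25% transit = 12% → £67.428
Bike helmet £43.95: sporting goods → 9.75% + 3% transit = 12.75% → £5.603625
Kite £21.54: toys → 5% + 1.5% transit = 6.5% → £1.4001
Jigsaw puzzle (1000 pc) £27.20: toys → 5% + 1.5% transit = 6.5% → £1.768
27" monitor £325.91: electronic goods → 9.75% + 2.25% transit = 12% → £39.1092
Subtotal = £1067.78; unrounded tax = £121.889425 → £121.89; total due = £1189.67

£1189.67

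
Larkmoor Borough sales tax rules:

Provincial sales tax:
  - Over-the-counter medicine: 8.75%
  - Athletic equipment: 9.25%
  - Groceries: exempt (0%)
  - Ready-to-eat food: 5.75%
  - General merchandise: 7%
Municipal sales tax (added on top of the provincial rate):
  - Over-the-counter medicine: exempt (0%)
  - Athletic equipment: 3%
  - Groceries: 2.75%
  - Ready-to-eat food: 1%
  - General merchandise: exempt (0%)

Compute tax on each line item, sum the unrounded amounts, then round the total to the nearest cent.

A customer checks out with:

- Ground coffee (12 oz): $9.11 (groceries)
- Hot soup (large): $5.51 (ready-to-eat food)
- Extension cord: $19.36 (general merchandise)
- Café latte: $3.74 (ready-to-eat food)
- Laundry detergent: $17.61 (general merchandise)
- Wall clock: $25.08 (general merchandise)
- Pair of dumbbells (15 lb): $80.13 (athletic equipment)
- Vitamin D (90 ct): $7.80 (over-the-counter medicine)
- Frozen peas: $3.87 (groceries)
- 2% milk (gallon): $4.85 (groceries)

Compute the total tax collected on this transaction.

$15.96

Ground coffee (12 oz) $9.11: groceries → 0% + 2.75% municipal = 2.75% → $0.250525
Hot soup (large) $5.51: ready-to-eat food → 5.75% + 1% municipal = 6.75% → $0.371925
Extension cord $19.36: general merchandise → 7% + 0% municipal = 7% → $1.3552
Café latte $3.74: ready-to-eat food → 5.75% + 1% municipal = 6.75% → $0.25245
Laundry detergent $17.61: general merchandise → 7% + 0% municipal = 7% → $1.2327
Wall clock $25.08: general merchandise → 7% + 0% municipal = 7% → $1.7556
Pair of dumbbells (15 lb) $80.13: athletic equipment → 9.25% + 3% municipal = 12.25% → $9.815925
Vitamin D (90 ct) $7.80: over-the-counter medicine → 8.75% + 0% municipal = 8.75% → $0.6825
Frozen peas $3.87: groceries → 0% + 2.75% municipal = 2.75% → $0.106425
2% milk (gallon) $4.85: groceries → 0% + 2.75% municipal = 2.75% → $0.133375
Unrounded tax sum = $15.956625 → $15.96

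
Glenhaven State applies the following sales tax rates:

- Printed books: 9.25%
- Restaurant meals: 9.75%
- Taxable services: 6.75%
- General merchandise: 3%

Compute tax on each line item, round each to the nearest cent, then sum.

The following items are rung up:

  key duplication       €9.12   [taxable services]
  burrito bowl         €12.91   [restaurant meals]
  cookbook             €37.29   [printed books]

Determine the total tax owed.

Key duplication €9.12: taxable services → 6.75% → €0.62
Burrito bowl €12.91: restaurant meals → 9.75% → €1.26
Cookbook €37.29: printed books → 9.25% → €3.45
Total tax = €0.62 + €1.26 + €3.45 = €5.33

€5.33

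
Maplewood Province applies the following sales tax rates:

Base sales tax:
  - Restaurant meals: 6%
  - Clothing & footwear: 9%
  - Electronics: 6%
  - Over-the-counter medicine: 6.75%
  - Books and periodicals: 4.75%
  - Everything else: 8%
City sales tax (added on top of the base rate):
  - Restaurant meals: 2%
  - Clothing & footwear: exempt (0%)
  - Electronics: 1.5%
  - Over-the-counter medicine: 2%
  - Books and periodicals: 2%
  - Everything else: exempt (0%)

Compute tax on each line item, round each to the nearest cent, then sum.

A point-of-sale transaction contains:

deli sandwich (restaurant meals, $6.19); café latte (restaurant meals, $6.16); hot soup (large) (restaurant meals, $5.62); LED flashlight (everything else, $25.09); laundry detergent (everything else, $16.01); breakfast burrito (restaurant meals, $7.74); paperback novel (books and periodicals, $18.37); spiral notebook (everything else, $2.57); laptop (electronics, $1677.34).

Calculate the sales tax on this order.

$132.60

Deli sandwich $6.19: restaurant meals → 6% + 2% city = 8% → $0.50
Café latte $6.16: restaurant meals → 6% + 2% city = 8% → $0.49
Hot soup (large) $5.62: restaurant meals → 6% + 2% city = 8% → $0.45
LED flashlight $25.09: everything else → 8% + 0% city = 8% → $2.01
Laundry detergent $16.01: everything else → 8% + 0% city = 8% → $1.28
Breakfast burrito $7.74: restaurant meals → 6% + 2% city = 8% → $0.62
Paperback novel $18.37: books and periodicals → 4.75% + 2% city = 6.75% → $1.24
Spiral notebook $2.57: everything else → 8% + 0% city = 8% → $0.21
Laptop $1677.34: electronics → 6% + 1.5% city = 7.5% → $125.80
Total tax = $0.50 + $0.49 + $0.45 + $2.01 + $1.28 + $0.62 + $1.24 + $0.21 + $125.80 = $132.60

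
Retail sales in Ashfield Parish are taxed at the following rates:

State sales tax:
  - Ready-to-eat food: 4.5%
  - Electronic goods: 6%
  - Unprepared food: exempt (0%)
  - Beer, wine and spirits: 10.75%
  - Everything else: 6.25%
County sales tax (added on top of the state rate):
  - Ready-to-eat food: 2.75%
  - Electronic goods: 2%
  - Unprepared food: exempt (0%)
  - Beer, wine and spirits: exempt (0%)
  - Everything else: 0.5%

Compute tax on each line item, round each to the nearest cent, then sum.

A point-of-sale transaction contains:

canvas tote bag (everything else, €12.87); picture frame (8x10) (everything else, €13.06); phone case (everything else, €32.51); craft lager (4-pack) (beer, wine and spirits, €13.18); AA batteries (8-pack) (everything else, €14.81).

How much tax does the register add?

Canvas tote bag €12.87: everything else → 6.25% + 0.5% county = 6.75% → €0.87
Picture frame (8x10) €13.06: everything else → 6.25% + 0.5% county = 6.75% → €0.88
Phone case €32.51: everything else → 6.25% + 0.5% county = 6.75% → €2.19
Craft lager (4-pack) €13.18: beer, wine and spirits → 10.75% + 0% county = 10.75% → €1.42
AA batteries (8-pack) €14.81: everything else → 6.25% + 0.5% county = 6.75% → €1.00
Total tax = €0.87 + €0.88 + €2.19 + €1.42 + €1.00 = €6.36

€6.36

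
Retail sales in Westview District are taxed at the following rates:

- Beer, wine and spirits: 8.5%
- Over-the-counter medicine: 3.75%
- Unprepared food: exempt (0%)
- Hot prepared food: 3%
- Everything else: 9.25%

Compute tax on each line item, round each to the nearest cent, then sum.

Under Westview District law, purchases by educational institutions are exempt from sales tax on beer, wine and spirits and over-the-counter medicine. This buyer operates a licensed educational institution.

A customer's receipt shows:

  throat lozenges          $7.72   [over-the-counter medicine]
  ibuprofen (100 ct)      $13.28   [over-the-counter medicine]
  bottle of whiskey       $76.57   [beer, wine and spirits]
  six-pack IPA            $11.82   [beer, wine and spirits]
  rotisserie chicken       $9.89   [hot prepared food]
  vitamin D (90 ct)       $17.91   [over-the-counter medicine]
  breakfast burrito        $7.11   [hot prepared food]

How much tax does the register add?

$0.51

Throat lozenges $7.72: over-the-counter medicine, buyer-exempt → 0% → $0.00
Ibuprofen (100 ct) $13.28: over-the-counter medicine, buyer-exempt → 0% → $0.00
Bottle of whiskey $76.57: beer, wine and spirits, buyer-exempt → 0% → $0.00
Six-pack IPA $11.82: beer, wine and spirits, buyer-exempt → 0% → $0.00
Rotisserie chicken $9.89: hot prepared food → 3% → $0.30
Vitamin D (90 ct) $17.91: over-the-counter medicine, buyer-exempt → 0% → $0.00
Breakfast burrito $7.11: hot prepared food → 3% → $0.21
Total tax = $0.30 + $0.21 = $0.51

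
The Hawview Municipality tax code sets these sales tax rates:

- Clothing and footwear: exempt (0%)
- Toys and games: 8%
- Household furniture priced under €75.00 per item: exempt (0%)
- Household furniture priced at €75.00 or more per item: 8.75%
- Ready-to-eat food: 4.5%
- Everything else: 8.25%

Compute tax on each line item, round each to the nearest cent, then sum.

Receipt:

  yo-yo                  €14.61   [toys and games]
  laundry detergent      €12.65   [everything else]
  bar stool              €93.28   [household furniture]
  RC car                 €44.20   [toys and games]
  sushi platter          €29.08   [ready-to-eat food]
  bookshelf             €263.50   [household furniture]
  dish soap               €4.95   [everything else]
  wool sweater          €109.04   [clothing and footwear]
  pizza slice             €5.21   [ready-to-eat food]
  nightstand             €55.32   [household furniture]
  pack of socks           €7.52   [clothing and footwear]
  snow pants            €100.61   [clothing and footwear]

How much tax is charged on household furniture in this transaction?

Bar stool €93.28: household furniture, €75.00 or more → 8.75% → €8.16
Bookshelf €263.50: household furniture, €75.00 or more → 8.75% → €23.06
Nightstand €55.32: household furniture, under €75.00 → 0% → €0.00
Tax on household furniture = €8.16 + €23.06 + €0.00 = €31.22

€31.22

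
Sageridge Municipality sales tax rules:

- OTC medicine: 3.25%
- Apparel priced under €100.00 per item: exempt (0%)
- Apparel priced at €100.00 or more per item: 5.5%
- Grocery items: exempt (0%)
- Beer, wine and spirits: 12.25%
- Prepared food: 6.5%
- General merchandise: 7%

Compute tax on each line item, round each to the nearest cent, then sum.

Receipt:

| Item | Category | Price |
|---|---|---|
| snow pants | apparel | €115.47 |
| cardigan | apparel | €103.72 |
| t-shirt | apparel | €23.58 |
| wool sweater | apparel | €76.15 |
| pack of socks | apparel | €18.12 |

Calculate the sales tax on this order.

€12.05

Snow pants €115.47: apparel, €100.00 or more → 5.5% → €6.35
Cardigan €103.72: apparel, €100.00 or more → 5.5% → €5.70
T-shirt €23.58: apparel, under €100.00 → 0% → €0.00
Wool sweater €76.15: apparel, under €100.00 → 0% → €0.00
Pack of socks €18.12: apparel, under €100.00 → 0% → €0.00
Total tax = €6.35 + €5.70 = €12.05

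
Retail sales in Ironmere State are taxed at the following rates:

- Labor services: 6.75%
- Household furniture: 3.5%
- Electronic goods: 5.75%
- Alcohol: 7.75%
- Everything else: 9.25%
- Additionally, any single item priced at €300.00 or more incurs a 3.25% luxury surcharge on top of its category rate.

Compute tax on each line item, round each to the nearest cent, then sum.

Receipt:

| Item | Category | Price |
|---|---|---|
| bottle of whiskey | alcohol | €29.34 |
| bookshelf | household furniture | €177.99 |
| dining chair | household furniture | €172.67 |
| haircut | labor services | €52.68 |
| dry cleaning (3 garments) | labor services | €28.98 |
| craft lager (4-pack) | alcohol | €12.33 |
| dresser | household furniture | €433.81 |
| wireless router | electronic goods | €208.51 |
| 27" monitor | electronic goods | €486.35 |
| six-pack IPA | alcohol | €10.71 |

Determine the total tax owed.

€106.89

Bottle of whiskey €29.34: alcohol → 7.75% → €2.27
Bookshelf €177.99: household furniture → 3.5% → €6.23
Dining chair €172.67: household furniture → 3.5% → €6.04
Haircut €52.68: labor services → 6.75% → €3.56
Dry cleaning (3 garments) €28.98: labor services → 6.75% → €1.96
Craft lager (4-pack) €12.33: alcohol → 7.75% → €0.96
Dresser €433.81: household furniture → 3.5% + 3.25% surcharge = 6.75% → €29.28
Wireless router €208.51: electronic goods → 5.75% → €11.99
27" monitor €486.35: electronic goods → 5.75% + 3.25% surcharge = 9% → €43.77
Six-pack IPA €10.71: alcohol → 7.75% → €0.83
Total tax = €2.27 + €6.23 + €6.04 + €3.56 + €1.96 + €0.96 + €29.28 + €11.99 + €43.77 + €0.83 = €106.89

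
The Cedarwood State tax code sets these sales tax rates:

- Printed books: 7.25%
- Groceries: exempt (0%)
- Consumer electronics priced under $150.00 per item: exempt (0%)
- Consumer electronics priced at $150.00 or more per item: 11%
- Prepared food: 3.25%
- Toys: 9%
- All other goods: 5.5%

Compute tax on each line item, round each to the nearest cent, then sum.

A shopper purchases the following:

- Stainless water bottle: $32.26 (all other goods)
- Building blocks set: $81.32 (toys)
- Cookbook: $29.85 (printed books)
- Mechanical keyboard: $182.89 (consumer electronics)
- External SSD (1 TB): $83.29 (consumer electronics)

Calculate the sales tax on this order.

$31.37

Stainless water bottle $32.26: all other goods → 5.5% → $1.77
Building blocks set $81.32: toys → 9% → $7.32
Cookbook $29.85: printed books → 7.25% → $2.16
Mechanical keyboard $182.89: consumer electronics, $150.00 or more → 11% → $20.12
External SSD (1 TB) $83.29: consumer electronics, under $150.00 → 0% → $0.00
Total tax = $1.77 + $7.32 + $2.16 + $20.12 = $31.37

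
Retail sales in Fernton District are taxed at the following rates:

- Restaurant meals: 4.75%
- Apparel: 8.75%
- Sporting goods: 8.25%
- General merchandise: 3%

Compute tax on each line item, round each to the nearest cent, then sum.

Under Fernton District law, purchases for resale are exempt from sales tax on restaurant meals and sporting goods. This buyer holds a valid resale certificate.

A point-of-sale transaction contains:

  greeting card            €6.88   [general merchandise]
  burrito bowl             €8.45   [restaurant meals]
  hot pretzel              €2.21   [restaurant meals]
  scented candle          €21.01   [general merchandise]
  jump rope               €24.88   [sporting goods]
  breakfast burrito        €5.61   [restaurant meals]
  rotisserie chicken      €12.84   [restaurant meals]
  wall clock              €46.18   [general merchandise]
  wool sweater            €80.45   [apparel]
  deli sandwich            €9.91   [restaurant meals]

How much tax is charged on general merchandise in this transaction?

€2.23

Greeting card €6.88: general merchandise → 3% → €0.21
Scented candle €21.01: general merchandise → 3% → €0.63
Wall clock €46.18: general merchandise → 3% → €1.39
Tax on general merchandise = €0.21 + €0.63 + €1.39 = €2.23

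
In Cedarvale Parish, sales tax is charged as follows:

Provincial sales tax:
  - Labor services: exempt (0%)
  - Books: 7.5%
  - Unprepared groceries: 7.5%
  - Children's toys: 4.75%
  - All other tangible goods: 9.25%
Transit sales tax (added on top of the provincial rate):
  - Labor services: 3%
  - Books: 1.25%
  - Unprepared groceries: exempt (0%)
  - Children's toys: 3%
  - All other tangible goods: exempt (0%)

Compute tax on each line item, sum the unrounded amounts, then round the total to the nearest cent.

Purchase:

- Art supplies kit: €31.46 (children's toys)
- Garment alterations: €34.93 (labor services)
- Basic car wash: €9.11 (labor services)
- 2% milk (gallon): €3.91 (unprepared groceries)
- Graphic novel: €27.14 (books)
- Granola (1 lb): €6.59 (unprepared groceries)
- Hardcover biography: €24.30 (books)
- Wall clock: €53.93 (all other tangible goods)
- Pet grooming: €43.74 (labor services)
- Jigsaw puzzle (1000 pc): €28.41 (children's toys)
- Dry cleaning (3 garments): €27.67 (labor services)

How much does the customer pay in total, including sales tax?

Art supplies kit €31.46: children's toys → 4.75% + 3% transit = 7.75% → €2.43815
Garment alterations €34.93: labor services → 0% + 3% transit = 3% → €1.0479
Basic car wash €9.11: labor services → 0% + 3% transit = 3% → €0.2733
2% milk (gallon) €3.91: unprepared groceries → 7.5% + 0% transit = 7.5% → €0.29325
Graphic novel €27.14: books → 7.5% + 1.25% transit = 8.75% → €2.37475
Granola (1 lb) €6.59: unprepared groceries → 7.5% + 0% transit = 7.5% → €0.49425
Hardcover biography €24.30: books → 7.5% + 1.25% transit = 8.75% → €2.12625
Wall clock €53.93: all other tangible goods → 9.25% + 0% transit = 9.25% → €4.988525
Pet grooming €43.74: labor services → 0% + 3% transit = 3% → €1.3122
Jigsaw puzzle (1000 pc) €28.41: children's toys → 4.75% + 3% transit = 7.75% → €2.201775
Dry cleaning (3 garments) €27.67: labor services → 0% + 3% transit = 3% → €0.8301
Subtotal = €291.19; unrounded tax = €18.38045 → €18.38; total due = €309.57

€309.57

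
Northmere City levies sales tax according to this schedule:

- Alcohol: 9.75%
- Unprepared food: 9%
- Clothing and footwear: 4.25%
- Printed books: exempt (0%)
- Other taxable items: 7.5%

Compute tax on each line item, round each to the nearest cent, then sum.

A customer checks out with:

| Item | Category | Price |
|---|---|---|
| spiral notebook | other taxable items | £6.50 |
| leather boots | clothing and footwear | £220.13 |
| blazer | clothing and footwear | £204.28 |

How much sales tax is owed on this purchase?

£18.53

Spiral notebook £6.50: other taxable items → 7.5% → £0.49
Leather boots £220.13: clothing and footwear → 4.25% → £9.36
Blazer £204.28: clothing and footwear → 4.25% → £8.68
Total tax = £0.49 + £9.36 + £8.68 = £18.53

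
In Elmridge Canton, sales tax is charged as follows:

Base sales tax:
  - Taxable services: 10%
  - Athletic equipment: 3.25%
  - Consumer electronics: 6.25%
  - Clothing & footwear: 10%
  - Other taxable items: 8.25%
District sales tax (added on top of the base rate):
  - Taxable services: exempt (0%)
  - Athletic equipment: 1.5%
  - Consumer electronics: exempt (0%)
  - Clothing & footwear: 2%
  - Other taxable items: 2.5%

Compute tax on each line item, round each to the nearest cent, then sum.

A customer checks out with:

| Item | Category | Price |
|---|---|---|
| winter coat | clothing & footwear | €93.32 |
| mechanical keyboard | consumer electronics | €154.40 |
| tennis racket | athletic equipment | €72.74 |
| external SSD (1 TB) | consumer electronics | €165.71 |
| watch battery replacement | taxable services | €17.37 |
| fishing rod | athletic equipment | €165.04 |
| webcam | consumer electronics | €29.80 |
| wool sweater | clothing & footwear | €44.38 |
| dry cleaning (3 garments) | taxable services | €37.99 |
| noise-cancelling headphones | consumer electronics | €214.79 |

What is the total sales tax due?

€68.66

Winter coat €93.32: clothing & footwear → 10% + 2% district = 12% → €11.20
Mechanical keyboard €154.40: consumer electronics → 6.25% + 0% district = 6.25% → €9.65
Tennis racket €72.74: athletic equipment → 3.25% + 1.5% district = 4.75% → €3.46
External SSD (1 TB) €165.71: consumer electronics → 6.25% + 0% district = 6.25% → €10.36
Watch battery replacement €17.37: taxable services → 10% + 0% district = 10% → €1.74
Fishing rod €165.04: athletic equipment → 3.25% + 1.5% district = 4.75% → €7.84
Webcam €29.80: consumer electronics → 6.25% + 0% district = 6.25% → €1.86
Wool sweater €44.38: clothing & footwear → 10% + 2% district = 12% → €5.33
Dry cleaning (3 garments) €37.99: taxable services → 10% + 0% district = 10% → €3.80
Noise-cancelling headphones €214.79: consumer electronics → 6.25% + 0% district = 6.25% → €13.42
Total tax = €11.20 + €9.65 + €3.46 + €10.36 + €1.74 + €7.84 + €1.86 + €5.33 + €3.80 + €13.42 = €68.66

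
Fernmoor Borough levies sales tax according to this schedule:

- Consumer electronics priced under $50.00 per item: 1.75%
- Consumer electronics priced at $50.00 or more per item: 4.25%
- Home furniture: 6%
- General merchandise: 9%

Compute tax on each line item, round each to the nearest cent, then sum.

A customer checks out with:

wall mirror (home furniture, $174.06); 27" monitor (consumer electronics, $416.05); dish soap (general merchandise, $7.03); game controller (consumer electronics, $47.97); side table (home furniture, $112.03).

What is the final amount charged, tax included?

$793.45

Wall mirror $174.06: home furniture → 6% → $10.44
27" monitor $416.05: consumer electronics, $50.00 or more → 4.25% → $17.68
Dish soap $7.03: general merchandise → 9% → $0.63
Game controller $47.97: consumer electronics, under $50.00 → 1.75% → $0.84
Side table $112.03: home furniture → 6% → $6.72
Subtotal = $757.14; tax = $36.31; total due = $793.45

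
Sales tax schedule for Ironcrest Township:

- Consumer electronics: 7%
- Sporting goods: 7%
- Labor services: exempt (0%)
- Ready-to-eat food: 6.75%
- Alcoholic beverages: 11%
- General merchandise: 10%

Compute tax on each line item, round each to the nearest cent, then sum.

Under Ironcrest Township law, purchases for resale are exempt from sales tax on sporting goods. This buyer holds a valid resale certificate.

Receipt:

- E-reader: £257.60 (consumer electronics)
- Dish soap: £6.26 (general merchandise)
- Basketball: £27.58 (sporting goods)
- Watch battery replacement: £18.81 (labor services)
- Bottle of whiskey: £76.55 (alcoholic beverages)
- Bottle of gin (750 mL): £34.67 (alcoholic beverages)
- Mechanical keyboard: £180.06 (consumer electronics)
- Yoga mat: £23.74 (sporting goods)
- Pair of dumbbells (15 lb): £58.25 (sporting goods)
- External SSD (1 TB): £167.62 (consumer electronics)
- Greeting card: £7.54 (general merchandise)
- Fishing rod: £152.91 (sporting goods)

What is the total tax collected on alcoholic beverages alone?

£12.23

Bottle of whiskey £76.55: alcoholic beverages → 11% → £8.42
Bottle of gin (750 mL) £34.67: alcoholic beverages → 11% → £3.81
Tax on alcoholic beverages = £8.42 + £3.81 = £12.23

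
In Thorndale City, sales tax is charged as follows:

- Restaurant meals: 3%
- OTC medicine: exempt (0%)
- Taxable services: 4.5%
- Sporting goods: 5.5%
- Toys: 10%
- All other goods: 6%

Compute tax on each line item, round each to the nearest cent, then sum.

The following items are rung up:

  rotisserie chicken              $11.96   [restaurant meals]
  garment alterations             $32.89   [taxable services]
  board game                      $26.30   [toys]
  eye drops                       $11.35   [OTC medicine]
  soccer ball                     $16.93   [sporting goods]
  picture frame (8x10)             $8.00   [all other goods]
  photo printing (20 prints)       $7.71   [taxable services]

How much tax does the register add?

$6.23

Rotisserie chicken $11.96: restaurant meals → 3% → $0.36
Garment alterations $32.89: taxable services → 4.5% → $1.48
Board game $26.30: toys → 10% → $2.63
Eye drops $11.35: OTC medicine → 0% → $0.00
Soccer ball $16.93: sporting goods → 5.5% → $0.93
Picture frame (8x10) $8.00: all other goods → 6% → $0.48
Photo printing (20 prints) $7.71: taxable services → 4.5% → $0.35
Total tax = $0.36 + $1.48 + $2.63 + $0.93 + $0.48 + $0.35 = $6.23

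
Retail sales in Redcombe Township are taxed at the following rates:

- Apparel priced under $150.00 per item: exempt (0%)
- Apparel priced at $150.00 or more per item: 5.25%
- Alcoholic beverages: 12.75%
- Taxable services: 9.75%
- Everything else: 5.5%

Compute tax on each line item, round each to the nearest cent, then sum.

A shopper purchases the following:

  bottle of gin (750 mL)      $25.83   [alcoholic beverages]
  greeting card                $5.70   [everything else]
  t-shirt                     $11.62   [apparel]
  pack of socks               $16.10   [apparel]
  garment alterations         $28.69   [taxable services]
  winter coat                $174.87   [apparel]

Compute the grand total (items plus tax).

Bottle of gin (750 mL) $25.83: alcoholic beverages → 12.75% → $3.29
Greeting card $5.70: everything else → 5.5% → $0.31
T-shirt $11.62: apparel, under $150.00 → 0% → $0.00
Pack of socks $16.10: apparel, under $150.00 → 0% → $0.00
Garment alterations $28.69: taxable services → 9.75% → $2.80
Winter coat $174.87: apparel, $150.00 or more → 5.25% → $9.18
Subtotal = $262.81; tax = $15.58; total due = $278.39

$278.39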